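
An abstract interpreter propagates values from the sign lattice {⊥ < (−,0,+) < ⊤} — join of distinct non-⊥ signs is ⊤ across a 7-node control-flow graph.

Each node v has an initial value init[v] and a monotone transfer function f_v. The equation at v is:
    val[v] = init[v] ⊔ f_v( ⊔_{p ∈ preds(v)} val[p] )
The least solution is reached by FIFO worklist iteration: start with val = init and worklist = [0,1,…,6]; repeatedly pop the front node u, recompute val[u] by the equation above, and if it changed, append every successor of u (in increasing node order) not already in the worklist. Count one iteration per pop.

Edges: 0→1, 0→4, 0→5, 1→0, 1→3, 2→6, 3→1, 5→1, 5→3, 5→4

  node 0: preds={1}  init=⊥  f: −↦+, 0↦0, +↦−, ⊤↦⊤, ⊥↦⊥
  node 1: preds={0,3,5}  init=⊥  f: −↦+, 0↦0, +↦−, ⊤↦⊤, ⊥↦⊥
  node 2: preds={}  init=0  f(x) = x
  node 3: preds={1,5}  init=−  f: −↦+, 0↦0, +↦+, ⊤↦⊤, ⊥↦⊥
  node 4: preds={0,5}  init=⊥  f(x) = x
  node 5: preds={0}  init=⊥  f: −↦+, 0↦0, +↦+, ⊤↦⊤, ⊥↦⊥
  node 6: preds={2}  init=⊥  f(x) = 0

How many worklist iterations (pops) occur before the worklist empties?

19

Trace (19 dequeues):
  [1] u=0 | in ⊥ | out ⊥ | ==
  [2] u=1 | in − | out + | prev ⊥ | push {0}
  [3] u=2 | in ⊥ | out 0 | ==
  [4] u=3 | in + | out ⊤ | prev − | push {1}
  [5] u=4 | in ⊥ | out ⊥ | ==
  [6] u=5 | in ⊥ | out ⊥ | ==
  [7] u=6 | in 0 | out 0 | prev ⊥ | push {}
  [8] u=0 | in + | out − | prev ⊥ | push {4,5}
  [9] u=1 | in ⊤ | out ⊤ | prev + | push {0,3}
  [10] u=4 | in − | out − | prev ⊥ | push {}
  [11] u=5 | in − | out + | prev ⊥ | push {1,4}
  [12] u=0 | in ⊤ | out ⊤ | prev − | push {5}
  [13] u=3 | in ⊤ | out ⊤ | ==
  [14] u=1 | in ⊤ | out ⊤ | ==
  [15] u=4 | in ⊤ | out ⊤ | prev − | push {}
  [16] u=5 | in ⊤ | out ⊤ | prev + | push {1,3,4}
  [17] u=1 | in ⊤ | out ⊤ | ==
  [18] u=3 | in ⊤ | out ⊤ | ==
  [19] u=4 | in ⊤ | out ⊤ | ==

Converged values:
  [0] ⊤
  [1] ⊤
  [2] 0
  [3] ⊤
  [4] ⊤
  [5] ⊤
  [6] 0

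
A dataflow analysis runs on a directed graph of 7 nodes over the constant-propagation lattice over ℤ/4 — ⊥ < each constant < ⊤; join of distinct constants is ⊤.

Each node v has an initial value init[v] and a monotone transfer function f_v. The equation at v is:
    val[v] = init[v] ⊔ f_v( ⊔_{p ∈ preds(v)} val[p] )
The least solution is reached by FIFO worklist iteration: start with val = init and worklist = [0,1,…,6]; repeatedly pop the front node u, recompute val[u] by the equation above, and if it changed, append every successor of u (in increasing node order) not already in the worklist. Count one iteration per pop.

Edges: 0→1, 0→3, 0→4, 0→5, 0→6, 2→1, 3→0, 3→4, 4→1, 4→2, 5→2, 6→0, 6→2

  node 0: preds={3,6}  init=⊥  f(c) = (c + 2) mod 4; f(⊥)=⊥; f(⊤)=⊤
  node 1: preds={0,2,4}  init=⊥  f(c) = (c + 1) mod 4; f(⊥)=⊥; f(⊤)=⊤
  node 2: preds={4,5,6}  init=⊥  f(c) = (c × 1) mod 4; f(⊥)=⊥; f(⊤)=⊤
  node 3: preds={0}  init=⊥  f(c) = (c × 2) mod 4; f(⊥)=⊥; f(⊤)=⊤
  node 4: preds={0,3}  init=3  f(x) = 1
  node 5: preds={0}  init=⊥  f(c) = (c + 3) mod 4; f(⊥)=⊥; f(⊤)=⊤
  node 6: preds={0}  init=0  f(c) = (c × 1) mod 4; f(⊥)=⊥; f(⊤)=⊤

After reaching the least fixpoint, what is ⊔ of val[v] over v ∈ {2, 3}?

⊤

Trace (17 dequeues):
  [1] u=0 | in 0 | out 2 | prev ⊥ | push {}
  [2] u=1 | in ⊤ | out ⊤ | prev ⊥ | push {}
  [3] u=2 | in ⊤ | out ⊤ | prev ⊥ | push {1}
  [4] u=3 | in 2 | out 0 | prev ⊥ | push {0}
  [5] u=4 | in ⊤ | out ⊤ | prev 3 | push {2}
  [6] u=5 | in 2 | out 1 | prev ⊥ | push {}
  [7] u=6 | in 2 | out ⊤ | prev 0 | push {}
  [8] u=1 | in ⊤ | out ⊤ | ==
  [9] u=0 | in ⊤ | out ⊤ | prev 2 | push {1,3,4,5,6}
  [10] u=2 | in ⊤ | out ⊤ | ==
  [11] u=1 | in ⊤ | out ⊤ | ==
  [12] u=3 | in ⊤ | out ⊤ | prev 0 | push {0}
  [13] u=4 | in ⊤ | out ⊤ | ==
  [14] u=5 | in ⊤ | out ⊤ | prev 1 | push {2}
  [15] u=6 | in ⊤ | out ⊤ | ==
  [16] u=0 | in ⊤ | out ⊤ | ==
  [17] u=2 | in ⊤ | out ⊤ | ==

Converged values:
  [0] ⊤
  [1] ⊤
  [2] ⊤
  [3] ⊤
  [4] ⊤
  [5] ⊤
  [6] ⊤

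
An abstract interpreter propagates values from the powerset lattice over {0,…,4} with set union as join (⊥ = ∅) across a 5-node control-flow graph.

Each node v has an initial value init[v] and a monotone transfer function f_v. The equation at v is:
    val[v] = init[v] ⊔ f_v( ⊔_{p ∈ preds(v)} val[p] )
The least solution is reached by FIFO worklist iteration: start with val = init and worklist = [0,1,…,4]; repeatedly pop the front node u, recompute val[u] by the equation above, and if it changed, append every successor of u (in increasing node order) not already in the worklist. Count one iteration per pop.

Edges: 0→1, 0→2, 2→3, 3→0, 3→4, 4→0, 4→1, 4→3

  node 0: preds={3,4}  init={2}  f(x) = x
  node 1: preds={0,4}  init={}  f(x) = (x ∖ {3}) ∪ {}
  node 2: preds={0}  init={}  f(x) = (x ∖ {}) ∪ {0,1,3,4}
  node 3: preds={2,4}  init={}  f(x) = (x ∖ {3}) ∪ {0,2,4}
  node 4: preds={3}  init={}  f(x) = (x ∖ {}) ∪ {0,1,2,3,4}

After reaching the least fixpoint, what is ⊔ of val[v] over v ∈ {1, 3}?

{0,1,2,4}

Iteration log — 9 steps:
  step 1. node 0  ⊔preds={}  new={2}  stable
  step 2. node 1  ⊔preds={2}  new={2}  old={}  +wl: 
  step 3. node 2  ⊔preds={2}  new={0,1,2,3,4}  old={}  +wl: 
  step 4. node 3  ⊔preds={0,1,2,3,4}  new={0,1,2,4}  old={}  +wl: 0
  step 5. node 4  ⊔preds={0,1,2,4}  new={0,1,2,3,4}  old={}  +wl: 1,3
  step 6. node 0  ⊔preds={0,1,2,3,4}  new={0,1,2,3,4}  old={2}  +wl: 2
  step 7. node 1  ⊔preds={0,1,2,3,4}  new={0,1,2,4}  old={2}  +wl: 
  step 8. node 3  ⊔preds={0,1,2,3,4}  new={0,1,2,4}  stable
  step 9. node 2  ⊔preds={0,1,2,3,4}  new={0,1,2,3,4}  stable

Least fixpoint reached:
  node 0: {0,1,2,3,4}
  node 1: {0,1,2,4}
  node 2: {0,1,2,3,4}
  node 3: {0,1,2,4}
  node 4: {0,1,2,3,4}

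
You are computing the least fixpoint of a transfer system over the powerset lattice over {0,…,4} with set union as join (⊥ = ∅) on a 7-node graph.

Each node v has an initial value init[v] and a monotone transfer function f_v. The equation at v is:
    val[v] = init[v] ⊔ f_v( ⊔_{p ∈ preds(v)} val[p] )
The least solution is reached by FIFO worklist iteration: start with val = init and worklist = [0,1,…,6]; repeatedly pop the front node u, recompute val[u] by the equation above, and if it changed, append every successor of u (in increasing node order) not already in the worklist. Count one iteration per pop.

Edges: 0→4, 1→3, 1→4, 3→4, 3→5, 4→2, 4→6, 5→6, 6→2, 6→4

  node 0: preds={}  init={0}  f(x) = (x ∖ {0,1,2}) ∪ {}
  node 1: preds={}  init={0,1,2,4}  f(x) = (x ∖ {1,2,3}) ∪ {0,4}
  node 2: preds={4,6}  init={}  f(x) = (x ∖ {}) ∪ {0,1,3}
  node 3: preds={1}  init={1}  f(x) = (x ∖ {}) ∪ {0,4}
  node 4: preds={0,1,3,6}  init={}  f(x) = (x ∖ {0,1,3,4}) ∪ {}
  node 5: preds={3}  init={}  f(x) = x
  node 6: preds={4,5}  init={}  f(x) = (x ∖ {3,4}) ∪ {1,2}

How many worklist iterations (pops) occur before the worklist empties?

9

Worklist (9 pops):
  #1 pop 0: in={} → {0} (no change)
  #2 pop 1: in={} → {0,1,2,4} (no change)
  #3 pop 2: in={} → {0,1,3} (was {}); enqueue []
  #4 pop 3: in={0,1,2,4} → {0,1,2,4} (was {1}); enqueue []
  #5 pop 4: in={0,1,2,4} → {2} (was {}); enqueue [2]
  #6 pop 5: in={0,1,2,4} → {0,1,2,4} (was {}); enqueue []
  #7 pop 6: in={0,1,2,4} → {0,1,2} (was {}); enqueue [4]
  #8 pop 2: in={0,1,2} → {0,1,2,3} (was {0,1,3}); enqueue []
  #9 pop 4: in={0,1,2,4} → {2} (no change)

Fixpoint:
  val[0] = {0}
  val[1] = {0,1,2,4}
  val[2] = {0,1,2,3}
  val[3] = {0,1,2,4}
  val[4] = {2}
  val[5] = {0,1,2,4}
  val[6] = {0,1,2}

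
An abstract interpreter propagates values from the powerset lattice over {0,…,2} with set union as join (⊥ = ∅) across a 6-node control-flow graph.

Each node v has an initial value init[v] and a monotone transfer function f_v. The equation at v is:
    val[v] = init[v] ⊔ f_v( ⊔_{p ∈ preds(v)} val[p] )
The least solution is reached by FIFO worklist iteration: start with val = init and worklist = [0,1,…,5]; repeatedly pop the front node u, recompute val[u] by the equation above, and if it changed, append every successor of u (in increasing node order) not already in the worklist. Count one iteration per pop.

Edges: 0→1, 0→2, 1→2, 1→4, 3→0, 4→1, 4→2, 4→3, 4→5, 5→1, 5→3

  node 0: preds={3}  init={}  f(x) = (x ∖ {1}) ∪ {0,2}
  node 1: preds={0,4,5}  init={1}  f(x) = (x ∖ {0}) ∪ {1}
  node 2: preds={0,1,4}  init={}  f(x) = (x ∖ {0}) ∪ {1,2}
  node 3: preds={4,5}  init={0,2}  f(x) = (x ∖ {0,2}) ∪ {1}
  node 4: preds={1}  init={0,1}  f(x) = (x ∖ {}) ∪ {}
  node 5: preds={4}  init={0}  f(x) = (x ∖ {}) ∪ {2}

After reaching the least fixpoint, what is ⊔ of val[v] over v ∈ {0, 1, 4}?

Trace (10 dequeues):
  [1] u=0 | in {0,2} | out {0,2} | prev {} | push {}
  [2] u=1 | in {0,1,2} | out {1,2} | prev {1} | push {}
  [3] u=2 | in {0,1,2} | out {1,2} | prev {} | push {}
  [4] u=3 | in {0,1} | out {0,1,2} | prev {0,2} | push {0}
  [5] u=4 | in {1,2} | out {0,1,2} | prev {0,1} | push {1,2,3}
  [6] u=5 | in {0,1,2} | out {0,1,2} | prev {0} | push {}
  [7] u=0 | in {0,1,2} | out {0,2} | ==
  [8] u=1 | in {0,1,2} | out {1,2} | ==
  [9] u=2 | in {0,1,2} | out {1,2} | ==
  [10] u=3 | in {0,1,2} | out {0,1,2} | ==

Converged values:
  [0] {0,2}
  [1] {1,2}
  [2] {1,2}
  [3] {0,1,2}
  [4] {0,1,2}
  [5] {0,1,2}

{0,1,2}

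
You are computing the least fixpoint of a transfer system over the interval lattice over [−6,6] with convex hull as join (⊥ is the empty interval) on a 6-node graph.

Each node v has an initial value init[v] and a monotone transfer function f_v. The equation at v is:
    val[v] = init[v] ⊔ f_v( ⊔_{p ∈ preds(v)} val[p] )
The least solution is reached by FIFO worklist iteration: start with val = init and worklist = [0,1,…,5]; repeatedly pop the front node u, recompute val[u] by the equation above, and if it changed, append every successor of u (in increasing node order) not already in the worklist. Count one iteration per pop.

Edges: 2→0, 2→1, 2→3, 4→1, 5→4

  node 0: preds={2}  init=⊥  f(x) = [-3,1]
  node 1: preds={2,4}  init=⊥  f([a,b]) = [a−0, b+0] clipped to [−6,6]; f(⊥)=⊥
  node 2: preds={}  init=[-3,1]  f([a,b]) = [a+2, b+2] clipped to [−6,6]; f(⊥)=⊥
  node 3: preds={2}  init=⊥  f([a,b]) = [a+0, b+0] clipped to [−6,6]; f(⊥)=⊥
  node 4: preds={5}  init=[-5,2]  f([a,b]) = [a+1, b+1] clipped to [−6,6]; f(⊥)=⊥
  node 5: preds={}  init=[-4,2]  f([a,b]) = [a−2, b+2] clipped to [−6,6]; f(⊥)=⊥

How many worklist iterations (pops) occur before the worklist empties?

7

Worklist (7 pops):
  #1 pop 0: in=[-3,1] → [-3,1] (was ⊥); enqueue []
  #2 pop 1: in=[-5,2] → [-5,2] (was ⊥); enqueue []
  #3 pop 2: in=⊥ → [-3,1] (no change)
  #4 pop 3: in=[-3,1] → [-3,1] (was ⊥); enqueue []
  #5 pop 4: in=[-4,2] → [-5,3] (was [-5,2]); enqueue [1]
  #6 pop 5: in=⊥ → [-4,2] (no change)
  #7 pop 1: in=[-5,3] → [-5,3] (was [-5,2]); enqueue []

Fixpoint:
  val[0] = [-3,1]
  val[1] = [-5,3]
  val[2] = [-3,1]
  val[3] = [-3,1]
  val[4] = [-5,3]
  val[5] = [-4,2]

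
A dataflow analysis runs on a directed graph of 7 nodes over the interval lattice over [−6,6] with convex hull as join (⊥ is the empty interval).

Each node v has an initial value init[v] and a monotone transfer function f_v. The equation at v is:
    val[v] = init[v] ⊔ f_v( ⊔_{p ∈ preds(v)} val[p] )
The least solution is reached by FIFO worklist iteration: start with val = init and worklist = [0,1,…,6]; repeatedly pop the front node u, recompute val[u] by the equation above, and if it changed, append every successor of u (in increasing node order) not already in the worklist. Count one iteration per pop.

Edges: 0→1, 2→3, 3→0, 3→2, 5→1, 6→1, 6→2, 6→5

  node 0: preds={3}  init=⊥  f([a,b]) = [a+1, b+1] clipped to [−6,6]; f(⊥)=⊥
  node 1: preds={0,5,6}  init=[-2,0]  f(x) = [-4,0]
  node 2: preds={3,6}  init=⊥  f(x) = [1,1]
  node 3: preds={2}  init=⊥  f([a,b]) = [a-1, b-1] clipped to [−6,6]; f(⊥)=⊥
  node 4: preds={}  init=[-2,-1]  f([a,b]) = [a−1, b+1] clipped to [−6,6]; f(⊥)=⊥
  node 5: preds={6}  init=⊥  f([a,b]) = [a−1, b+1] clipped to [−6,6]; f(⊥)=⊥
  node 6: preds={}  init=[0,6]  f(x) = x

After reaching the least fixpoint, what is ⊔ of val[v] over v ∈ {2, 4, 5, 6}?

[-2,6]

Trace (10 dequeues):
  [1] u=0 | in ⊥ | out ⊥ | ==
  [2] u=1 | in [0,6] | out [-4,0] | prev [-2,0] | push {}
  [3] u=2 | in [0,6] | out [1,1] | prev ⊥ | push {}
  [4] u=3 | in [1,1] | out [0,0] | prev ⊥ | push {0,2}
  [5] u=4 | in ⊥ | out [-2,-1] | ==
  [6] u=5 | in [0,6] | out [-1,6] | prev ⊥ | push {1}
  [7] u=6 | in ⊥ | out [0,6] | ==
  [8] u=0 | in [0,0] | out [1,1] | prev ⊥ | push {}
  [9] u=2 | in [0,6] | out [1,1] | ==
  [10] u=1 | in [-1,6] | out [-4,0] | ==

Converged values:
  [0] [1,1]
  [1] [-4,0]
  [2] [1,1]
  [3] [0,0]
  [4] [-2,-1]
  [5] [-1,6]
  [6] [0,6]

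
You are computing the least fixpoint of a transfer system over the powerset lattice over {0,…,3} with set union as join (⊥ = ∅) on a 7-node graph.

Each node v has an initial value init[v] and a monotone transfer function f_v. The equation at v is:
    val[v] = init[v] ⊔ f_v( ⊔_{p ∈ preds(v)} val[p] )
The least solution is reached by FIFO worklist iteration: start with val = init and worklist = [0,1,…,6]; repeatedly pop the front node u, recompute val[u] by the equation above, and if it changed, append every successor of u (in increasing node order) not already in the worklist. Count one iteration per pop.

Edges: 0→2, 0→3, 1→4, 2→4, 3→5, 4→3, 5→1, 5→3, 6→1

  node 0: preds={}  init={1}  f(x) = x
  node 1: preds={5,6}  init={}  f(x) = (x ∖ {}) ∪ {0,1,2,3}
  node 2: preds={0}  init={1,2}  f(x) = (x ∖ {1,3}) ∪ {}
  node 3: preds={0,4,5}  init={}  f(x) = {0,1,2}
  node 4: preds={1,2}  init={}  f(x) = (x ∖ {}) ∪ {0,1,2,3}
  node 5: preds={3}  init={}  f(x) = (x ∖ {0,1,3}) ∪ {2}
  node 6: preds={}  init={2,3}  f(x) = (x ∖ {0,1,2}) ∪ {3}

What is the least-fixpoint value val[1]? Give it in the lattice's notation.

Worklist (9 pops):
  #1 pop 0: in={} → {1} (no change)
  #2 pop 1: in={2,3} → {0,1,2,3} (was {}); enqueue []
  #3 pop 2: in={1} → {1,2} (no change)
  #4 pop 3: in={1} → {0,1,2} (was {}); enqueue []
  #5 pop 4: in={0,1,2,3} → {0,1,2,3} (was {}); enqueue [3]
  #6 pop 5: in={0,1,2} → {2} (was {}); enqueue [1]
  #7 pop 6: in={} → {2,3} (no change)
  #8 pop 3: in={0,1,2,3} → {0,1,2} (no change)
  #9 pop 1: in={2,3} → {0,1,2,3} (no change)

Fixpoint:
  val[0] = {1}
  val[1] = {0,1,2,3}
  val[2] = {1,2}
  val[3] = {0,1,2}
  val[4] = {0,1,2,3}
  val[5] = {2}
  val[6] = {2,3}

{0,1,2,3}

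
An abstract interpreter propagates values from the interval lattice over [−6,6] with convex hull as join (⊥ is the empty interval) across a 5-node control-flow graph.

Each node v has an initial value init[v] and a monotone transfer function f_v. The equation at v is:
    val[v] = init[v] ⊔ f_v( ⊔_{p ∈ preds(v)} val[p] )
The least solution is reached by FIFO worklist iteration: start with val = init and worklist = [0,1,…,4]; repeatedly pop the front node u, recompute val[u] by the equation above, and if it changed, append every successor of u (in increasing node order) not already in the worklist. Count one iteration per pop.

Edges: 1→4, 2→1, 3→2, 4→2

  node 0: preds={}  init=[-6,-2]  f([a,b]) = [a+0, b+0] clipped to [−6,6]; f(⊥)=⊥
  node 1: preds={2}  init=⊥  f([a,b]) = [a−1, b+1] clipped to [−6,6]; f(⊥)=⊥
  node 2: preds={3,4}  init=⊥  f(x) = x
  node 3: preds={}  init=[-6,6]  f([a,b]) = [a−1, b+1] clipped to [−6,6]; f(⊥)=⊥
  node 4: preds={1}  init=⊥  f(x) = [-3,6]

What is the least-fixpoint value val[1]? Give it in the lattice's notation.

Trace (8 dequeues):
  [1] u=0 | in ⊥ | out [-6,-2] | ==
  [2] u=1 | in ⊥ | out ⊥ | ==
  [3] u=2 | in [-6,6] | out [-6,6] | prev ⊥ | push {1}
  [4] u=3 | in ⊥ | out [-6,6] | ==
  [5] u=4 | in ⊥ | out [-3,6] | prev ⊥ | push {2}
  [6] u=1 | in [-6,6] | out [-6,6] | prev ⊥ | push {4}
  [7] u=2 | in [-6,6] | out [-6,6] | ==
  [8] u=4 | in [-6,6] | out [-3,6] | ==

Converged values:
  [0] [-6,-2]
  [1] [-6,6]
  [2] [-6,6]
  [3] [-6,6]
  [4] [-3,6]

[-6,6]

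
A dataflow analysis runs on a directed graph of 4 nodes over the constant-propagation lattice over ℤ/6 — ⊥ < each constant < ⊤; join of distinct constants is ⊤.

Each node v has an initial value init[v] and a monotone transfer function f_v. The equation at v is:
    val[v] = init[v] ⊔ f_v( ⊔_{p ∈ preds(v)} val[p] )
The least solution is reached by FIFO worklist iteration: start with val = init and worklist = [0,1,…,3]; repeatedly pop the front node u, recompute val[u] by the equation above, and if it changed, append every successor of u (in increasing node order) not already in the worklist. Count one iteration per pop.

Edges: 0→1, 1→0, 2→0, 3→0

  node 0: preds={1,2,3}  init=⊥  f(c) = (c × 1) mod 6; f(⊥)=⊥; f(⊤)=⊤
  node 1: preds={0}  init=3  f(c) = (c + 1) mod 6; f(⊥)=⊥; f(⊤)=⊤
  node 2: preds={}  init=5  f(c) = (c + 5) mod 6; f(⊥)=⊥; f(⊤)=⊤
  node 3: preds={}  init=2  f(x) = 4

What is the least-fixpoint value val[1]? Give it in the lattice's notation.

⊤

Worklist (5 pops):
  #1 pop 0: in=⊤ → ⊤ (was ⊥); enqueue []
  #2 pop 1: in=⊤ → ⊤ (was 3); enqueue [0]
  #3 pop 2: in=⊥ → 5 (no change)
  #4 pop 3: in=⊥ → ⊤ (was 2); enqueue []
  #5 pop 0: in=⊤ → ⊤ (no change)

Fixpoint:
  val[0] = ⊤
  val[1] = ⊤
  val[2] = 5
  val[3] = ⊤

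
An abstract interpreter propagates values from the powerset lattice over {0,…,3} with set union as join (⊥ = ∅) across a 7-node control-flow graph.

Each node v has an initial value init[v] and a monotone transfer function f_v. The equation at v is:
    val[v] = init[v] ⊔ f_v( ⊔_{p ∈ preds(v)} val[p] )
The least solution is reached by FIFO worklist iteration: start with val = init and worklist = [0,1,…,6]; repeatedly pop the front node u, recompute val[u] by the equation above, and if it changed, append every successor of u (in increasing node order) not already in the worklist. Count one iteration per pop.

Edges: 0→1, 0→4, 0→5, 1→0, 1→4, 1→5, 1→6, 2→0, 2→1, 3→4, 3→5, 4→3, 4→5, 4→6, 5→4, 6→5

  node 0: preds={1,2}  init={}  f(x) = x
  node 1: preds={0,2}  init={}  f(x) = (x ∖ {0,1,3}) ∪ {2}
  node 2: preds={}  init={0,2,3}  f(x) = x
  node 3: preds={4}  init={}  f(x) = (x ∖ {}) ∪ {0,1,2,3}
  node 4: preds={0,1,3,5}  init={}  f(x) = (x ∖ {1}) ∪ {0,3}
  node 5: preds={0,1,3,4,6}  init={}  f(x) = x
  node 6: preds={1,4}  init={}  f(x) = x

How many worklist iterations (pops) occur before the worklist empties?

11

Trace (11 dequeues):
  [1] u=0 | in {0,2,3} | out {0,2,3} | prev {} | push {}
  [2] u=1 | in {0,2,3} | out {2} | prev {} | push {0}
  [3] u=2 | in {} | out {0,2,3} | ==
  [4] u=3 | in {} | out {0,1,2,3} | prev {} | push {}
  [5] u=4 | in {0,1,2,3} | out {0,2,3} | prev {} | push {3}
  [6] u=5 | in {0,1,2,3} | out {0,1,2,3} | prev {} | push {4}
  [7] u=6 | in {0,2,3} | out {0,2,3} | prev {} | push {5}
  [8] u=0 | in {0,2,3} | out {0,2,3} | ==
  [9] u=3 | in {0,2,3} | out {0,1,2,3} | ==
  [10] u=4 | in {0,1,2,3} | out {0,2,3} | ==
  [11] u=5 | in {0,1,2,3} | out {0,1,2,3} | ==

Converged values:
  [0] {0,2,3}
  [1] {2}
  [2] {0,2,3}
  [3] {0,1,2,3}
  [4] {0,2,3}
  [5] {0,1,2,3}
  [6] {0,2,3}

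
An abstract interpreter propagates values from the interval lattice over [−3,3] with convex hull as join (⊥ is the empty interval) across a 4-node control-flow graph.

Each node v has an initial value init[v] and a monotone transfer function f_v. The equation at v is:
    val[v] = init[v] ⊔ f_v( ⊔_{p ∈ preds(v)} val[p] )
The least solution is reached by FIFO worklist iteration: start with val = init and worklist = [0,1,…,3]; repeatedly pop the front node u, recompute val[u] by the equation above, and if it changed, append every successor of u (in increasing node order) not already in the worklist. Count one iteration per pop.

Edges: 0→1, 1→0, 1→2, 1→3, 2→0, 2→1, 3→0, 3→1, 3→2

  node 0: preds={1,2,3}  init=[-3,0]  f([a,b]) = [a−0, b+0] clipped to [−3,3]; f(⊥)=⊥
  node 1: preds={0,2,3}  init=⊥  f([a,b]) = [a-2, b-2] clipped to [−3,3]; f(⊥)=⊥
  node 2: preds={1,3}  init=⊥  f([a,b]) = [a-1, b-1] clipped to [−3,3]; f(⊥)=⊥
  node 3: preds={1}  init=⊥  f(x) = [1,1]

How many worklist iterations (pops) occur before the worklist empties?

10

Iteration log — 10 steps:
  step 1. node 0  ⊔preds=⊥  new=[-3,0]  stable
  step 2. node 1  ⊔preds=[-3,0]  new=[-3,-2]  old=⊥  +wl: 0
  step 3. node 2  ⊔preds=[-3,-2]  new=[-3,-3]  old=⊥  +wl: 1
  step 4. node 3  ⊔preds=[-3,-2]  new=[1,1]  old=⊥  +wl: 2
  step 5. node 0  ⊔preds=[-3,1]  new=[-3,1]  old=[-3,0]  +wl: 
  step 6. node 1  ⊔preds=[-3,1]  new=[-3,-1]  old=[-3,-2]  +wl: 0,3
  step 7. node 2  ⊔preds=[-3,1]  new=[-3,0]  old=[-3,-3]  +wl: 1
  step 8. node 0  ⊔preds=[-3,1]  new=[-3,1]  stable
  step 9. node 3  ⊔preds=[-3,-1]  new=[1,1]  stable
  step 10. node 1  ⊔preds=[-3,1]  new=[-3,-1]  stable

Least fixpoint reached:
  node 0: [-3,1]
  node 1: [-3,-1]
  node 2: [-3,0]
  node 3: [1,1]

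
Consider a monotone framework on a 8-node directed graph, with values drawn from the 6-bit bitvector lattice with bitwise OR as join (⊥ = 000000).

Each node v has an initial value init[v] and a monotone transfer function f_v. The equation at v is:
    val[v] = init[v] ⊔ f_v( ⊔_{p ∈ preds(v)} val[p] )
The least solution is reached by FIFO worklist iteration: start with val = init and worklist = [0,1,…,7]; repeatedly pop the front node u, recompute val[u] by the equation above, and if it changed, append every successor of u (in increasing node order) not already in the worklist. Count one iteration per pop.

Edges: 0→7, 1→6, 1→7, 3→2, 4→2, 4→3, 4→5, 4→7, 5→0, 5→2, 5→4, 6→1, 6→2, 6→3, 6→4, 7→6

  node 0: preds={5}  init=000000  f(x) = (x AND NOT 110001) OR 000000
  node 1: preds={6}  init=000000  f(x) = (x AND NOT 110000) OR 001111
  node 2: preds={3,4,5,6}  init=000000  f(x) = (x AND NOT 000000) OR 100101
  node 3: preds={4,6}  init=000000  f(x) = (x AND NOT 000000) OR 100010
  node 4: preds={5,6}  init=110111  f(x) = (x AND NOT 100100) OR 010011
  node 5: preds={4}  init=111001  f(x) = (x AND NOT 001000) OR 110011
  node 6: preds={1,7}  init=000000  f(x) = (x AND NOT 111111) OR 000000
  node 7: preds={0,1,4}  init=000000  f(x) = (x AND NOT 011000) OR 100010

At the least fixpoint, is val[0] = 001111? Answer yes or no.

Iteration log — 15 steps:
  step 1. node 0  ⊔preds=111001  new=001000  old=000000  +wl: 
  step 2. node 1  ⊔preds=000000  new=001111  old=000000  +wl: 
  step 3. node 2  ⊔preds=111111  new=111111  old=000000  +wl: 
  step 4. node 3  ⊔preds=110111  new=110111  old=000000  +wl: 2
  step 5. node 4  ⊔preds=111001  new=111111  old=110111  +wl: 3
  step 6. node 5  ⊔preds=111111  new=111111  old=111001  +wl: 0,4
  step 7. node 6  ⊔preds=001111  new=000000  stable
  step 8. node 7  ⊔preds=111111  new=100111  old=000000  +wl: 6
  step 9. node 2  ⊔preds=111111  new=111111  stable
  step 10. node 3  ⊔preds=111111  new=111111  old=110111  +wl: 2
  step 11. node 0  ⊔preds=111111  new=001110  old=001000  +wl: 7
  step 12. node 4  ⊔preds=111111  new=111111  stable
  step 13. node 6  ⊔preds=101111  new=000000  stable
  step 14. node 2  ⊔preds=111111  new=111111  stable
  step 15. node 7  ⊔preds=111111  new=100111  stable

Least fixpoint reached:
  node 0: 001110
  node 1: 001111
  node 2: 111111
  node 3: 111111
  node 4: 111111
  node 5: 111111
  node 6: 000000
  node 7: 100111

no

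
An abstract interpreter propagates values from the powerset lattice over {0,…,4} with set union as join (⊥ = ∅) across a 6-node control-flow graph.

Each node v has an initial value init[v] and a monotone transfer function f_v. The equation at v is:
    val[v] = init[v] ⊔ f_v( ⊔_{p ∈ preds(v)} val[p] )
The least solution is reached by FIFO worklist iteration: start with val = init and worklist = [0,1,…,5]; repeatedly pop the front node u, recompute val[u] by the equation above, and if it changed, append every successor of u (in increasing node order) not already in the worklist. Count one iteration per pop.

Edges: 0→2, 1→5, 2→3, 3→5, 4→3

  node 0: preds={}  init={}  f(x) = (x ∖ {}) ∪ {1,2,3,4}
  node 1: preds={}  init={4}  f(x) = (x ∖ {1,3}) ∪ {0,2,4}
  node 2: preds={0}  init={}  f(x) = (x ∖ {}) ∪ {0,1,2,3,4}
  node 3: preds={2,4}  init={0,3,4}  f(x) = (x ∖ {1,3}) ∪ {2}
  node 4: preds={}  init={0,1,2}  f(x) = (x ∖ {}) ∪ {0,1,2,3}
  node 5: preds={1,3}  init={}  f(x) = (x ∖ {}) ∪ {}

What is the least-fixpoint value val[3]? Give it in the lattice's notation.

{0,2,3,4}

Trace (7 dequeues):
  [1] u=0 | in {} | out {1,2,3,4} | prev {} | push {}
  [2] u=1 | in {} | out {0,2,4} | prev {4} | push {}
  [3] u=2 | in {1,2,3,4} | out {0,1,2,3,4} | prev {} | push {}
  [4] u=3 | in {0,1,2,3,4} | out {0,2,3,4} | prev {0,3,4} | push {}
  [5] u=4 | in {} | out {0,1,2,3} | prev {0,1,2} | push {3}
  [6] u=5 | in {0,2,3,4} | out {0,2,3,4} | prev {} | push {}
  [7] u=3 | in {0,1,2,3,4} | out {0,2,3,4} | ==

Converged values:
  [0] {1,2,3,4}
  [1] {0,2,4}
  [2] {0,1,2,3,4}
  [3] {0,2,3,4}
  [4] {0,1,2,3}
  [5] {0,2,3,4}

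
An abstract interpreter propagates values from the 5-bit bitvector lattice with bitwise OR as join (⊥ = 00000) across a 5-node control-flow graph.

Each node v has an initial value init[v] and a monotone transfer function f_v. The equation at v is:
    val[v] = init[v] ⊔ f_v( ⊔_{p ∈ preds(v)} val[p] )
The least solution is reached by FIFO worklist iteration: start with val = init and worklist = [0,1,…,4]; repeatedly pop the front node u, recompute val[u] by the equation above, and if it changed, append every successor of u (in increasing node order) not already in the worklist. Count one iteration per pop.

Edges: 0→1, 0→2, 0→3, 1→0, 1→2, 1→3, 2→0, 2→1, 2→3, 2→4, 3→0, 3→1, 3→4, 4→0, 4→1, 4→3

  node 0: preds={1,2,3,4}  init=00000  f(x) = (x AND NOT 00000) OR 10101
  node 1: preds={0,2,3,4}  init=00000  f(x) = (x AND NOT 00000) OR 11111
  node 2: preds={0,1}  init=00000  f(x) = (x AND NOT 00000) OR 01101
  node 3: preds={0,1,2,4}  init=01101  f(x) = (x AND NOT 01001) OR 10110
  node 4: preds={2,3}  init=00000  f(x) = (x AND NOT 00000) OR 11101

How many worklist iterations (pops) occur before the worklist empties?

Trace (9 dequeues):
  [1] u=0 | in 01101 | out 11101 | prev 00000 | push {}
  [2] u=1 | in 11101 | out 11111 | prev 00000 | push {0}
  [3] u=2 | in 11111 | out 11111 | prev 00000 | push {1}
  [4] u=3 | in 11111 | out 11111 | prev 01101 | push {}
  [5] u=4 | in 11111 | out 11111 | prev 00000 | push {3}
  [6] u=0 | in 11111 | out 11111 | prev 11101 | push {2}
  [7] u=1 | in 11111 | out 11111 | ==
  [8] u=3 | in 11111 | out 11111 | ==
  [9] u=2 | in 11111 | out 11111 | ==

Converged values:
  [0] 11111
  [1] 11111
  [2] 11111
  [3] 11111
  [4] 11111

9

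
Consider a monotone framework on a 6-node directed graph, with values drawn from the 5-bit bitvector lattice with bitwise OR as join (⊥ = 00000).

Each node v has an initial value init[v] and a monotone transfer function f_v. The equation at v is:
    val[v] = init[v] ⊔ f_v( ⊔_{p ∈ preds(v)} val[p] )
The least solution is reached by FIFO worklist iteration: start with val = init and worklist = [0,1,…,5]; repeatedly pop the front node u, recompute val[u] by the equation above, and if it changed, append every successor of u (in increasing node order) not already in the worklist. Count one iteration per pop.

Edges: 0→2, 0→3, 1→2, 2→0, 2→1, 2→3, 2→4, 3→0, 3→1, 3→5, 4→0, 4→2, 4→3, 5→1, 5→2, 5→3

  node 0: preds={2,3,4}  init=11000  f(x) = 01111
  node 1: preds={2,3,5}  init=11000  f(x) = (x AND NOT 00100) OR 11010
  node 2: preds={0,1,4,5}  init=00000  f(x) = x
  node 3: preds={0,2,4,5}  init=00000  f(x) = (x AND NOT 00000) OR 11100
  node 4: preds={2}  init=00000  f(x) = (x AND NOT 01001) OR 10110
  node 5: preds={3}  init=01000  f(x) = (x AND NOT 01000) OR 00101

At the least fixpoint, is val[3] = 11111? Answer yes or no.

yes

Iteration log — 10 steps:
  step 1. node 0  ⊔preds=00000  new=11111  old=11000  +wl: 
  step 2. node 1  ⊔preds=01000  new=11010  old=11000  +wl: 
  step 3. node 2  ⊔preds=11111  new=11111  old=00000  +wl: 0,1
  step 4. node 3  ⊔preds=11111  new=11111  old=00000  +wl: 
  step 5. node 4  ⊔preds=11111  new=10110  old=00000  +wl: 2,3
  step 6. node 5  ⊔preds=11111  new=11111  old=01000  +wl: 
  step 7. node 0  ⊔preds=11111  new=11111  stable
  step 8. node 1  ⊔preds=11111  new=11011  old=11010  +wl: 
  step 9. node 2  ⊔preds=11111  new=11111  stable
  step 10. node 3  ⊔preds=11111  new=11111  stable

Least fixpoint reached:
  node 0: 11111
  node 1: 11011
  node 2: 11111
  node 3: 11111
  node 4: 10110
  node 5: 11111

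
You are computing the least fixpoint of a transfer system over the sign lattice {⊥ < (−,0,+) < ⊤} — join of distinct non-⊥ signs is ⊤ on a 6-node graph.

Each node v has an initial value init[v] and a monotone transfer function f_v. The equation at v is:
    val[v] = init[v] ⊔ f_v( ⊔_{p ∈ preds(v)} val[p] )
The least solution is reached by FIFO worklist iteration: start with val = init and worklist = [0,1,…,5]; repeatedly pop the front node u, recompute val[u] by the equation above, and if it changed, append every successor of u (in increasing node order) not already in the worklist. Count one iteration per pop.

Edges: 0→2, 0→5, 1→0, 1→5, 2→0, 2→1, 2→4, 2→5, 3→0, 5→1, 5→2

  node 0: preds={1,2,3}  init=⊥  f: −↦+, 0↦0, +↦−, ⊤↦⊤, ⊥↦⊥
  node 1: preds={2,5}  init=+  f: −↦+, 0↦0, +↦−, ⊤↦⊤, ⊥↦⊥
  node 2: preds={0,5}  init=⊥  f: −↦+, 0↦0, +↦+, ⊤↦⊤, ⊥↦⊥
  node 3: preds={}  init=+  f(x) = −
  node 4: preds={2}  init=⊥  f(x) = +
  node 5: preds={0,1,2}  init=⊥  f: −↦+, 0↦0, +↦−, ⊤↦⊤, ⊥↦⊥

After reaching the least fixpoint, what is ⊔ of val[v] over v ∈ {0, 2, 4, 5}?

⊤

Worklist (13 pops):
  #1 pop 0: in=+ → − (was ⊥); enqueue []
  #2 pop 1: in=⊥ → + (no change)
  #3 pop 2: in=− → + (was ⊥); enqueue [0,1]
  #4 pop 3: in=⊥ → ⊤ (was +); enqueue []
  #5 pop 4: in=+ → + (was ⊥); enqueue []
  #6 pop 5: in=⊤ → ⊤ (was ⊥); enqueue [2]
  #7 pop 0: in=⊤ → ⊤ (was −); enqueue [5]
  #8 pop 1: in=⊤ → ⊤ (was +); enqueue [0]
  #9 pop 2: in=⊤ → ⊤ (was +); enqueue [1,4]
  #10 pop 5: in=⊤ → ⊤ (no change)
  #11 pop 0: in=⊤ → ⊤ (no change)
  #12 pop 1: in=⊤ → ⊤ (no change)
  #13 pop 4: in=⊤ → + (no change)

Fixpoint:
  val[0] = ⊤
  val[1] = ⊤
  val[2] = ⊤
  val[3] = ⊤
  val[4] = +
  val[5] = ⊤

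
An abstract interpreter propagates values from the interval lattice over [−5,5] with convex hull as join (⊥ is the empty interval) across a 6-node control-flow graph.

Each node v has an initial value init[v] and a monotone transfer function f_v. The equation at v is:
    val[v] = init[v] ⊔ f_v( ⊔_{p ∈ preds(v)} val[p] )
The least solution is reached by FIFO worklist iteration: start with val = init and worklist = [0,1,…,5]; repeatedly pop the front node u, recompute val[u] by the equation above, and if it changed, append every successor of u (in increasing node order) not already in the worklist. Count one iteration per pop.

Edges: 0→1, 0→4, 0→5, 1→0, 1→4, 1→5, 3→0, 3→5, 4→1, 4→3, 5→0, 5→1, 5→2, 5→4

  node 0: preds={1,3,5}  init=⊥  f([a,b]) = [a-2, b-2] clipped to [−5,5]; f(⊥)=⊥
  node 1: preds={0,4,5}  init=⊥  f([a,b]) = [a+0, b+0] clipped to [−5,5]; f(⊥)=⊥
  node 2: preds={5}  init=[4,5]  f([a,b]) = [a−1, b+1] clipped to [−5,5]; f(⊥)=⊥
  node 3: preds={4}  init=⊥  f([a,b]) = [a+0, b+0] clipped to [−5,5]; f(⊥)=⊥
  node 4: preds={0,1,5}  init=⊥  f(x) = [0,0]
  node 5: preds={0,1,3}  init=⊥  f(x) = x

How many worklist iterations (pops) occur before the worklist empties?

26

Iteration log — 26 steps:
  step 1. node 0  ⊔preds=⊥  new=⊥  stable
  step 2. node 1  ⊔preds=⊥  new=⊥  stable
  step 3. node 2  ⊔preds=⊥  new=[4,5]  stable
  step 4. node 3  ⊔preds=⊥  new=⊥  stable
  step 5. node 4  ⊔preds=⊥  new=[0,0]  old=⊥  +wl: 1,3
  step 6. node 5  ⊔preds=⊥  new=⊥  stable
  step 7. node 1  ⊔preds=[0,0]  new=[0,0]  old=⊥  +wl: 0,4,5
  step 8. node 3  ⊔preds=[0,0]  new=[0,0]  old=⊥  +wl: 
  step 9. node 0  ⊔preds=[0,0]  new=[-2,-2]  old=⊥  +wl: 1
  step 10. node 4  ⊔preds=[-2,0]  new=[0,0]  stable
  step 11. node 5  ⊔preds=[-2,0]  new=[-2,0]  old=⊥  +wl: 0,2,4
  step 12. node 1  ⊔preds=[-2,0]  new=[-2,0]  old=[0,0]  +wl: 5
  step 13. node 0  ⊔preds=[-2,0]  new=[-4,-2]  old=[-2,-2]  +wl: 1
  step 14. node 2  ⊔preds=[-2,0]  new=[-3,5]  old=[4,5]  +wl: 
  step 15. node 4  ⊔preds=[-4,0]  new=[0,0]  stable
  step 16. node 5  ⊔preds=[-4,0]  new=[-4,0]  old=[-2,0]  +wl: 0,2,4
  step 17. node 1  ⊔preds=[-4,0]  new=[-4,0]  old=[-2,0]  +wl: 5
  step 18. node 0  ⊔preds=[-4,0]  new=[-5,-2]  old=[-4,-2]  +wl: 1
  step 19. node 2  ⊔preds=[-4,0]  new=[-5,5]  old=[-3,5]  +wl: 
  step 20. node 4  ⊔preds=[-5,0]  new=[0,0]  stable
  step 21. node 5  ⊔preds=[-5,0]  new=[-5,0]  old=[-4,0]  +wl: 0,2,4
  step 22. node 1  ⊔preds=[-5,0]  new=[-5,0]  old=[-4,0]  +wl: 5
  step 23. node 0  ⊔preds=[-5,0]  new=[-5,-2]  stable
  step 24. node 2  ⊔preds=[-5,0]  new=[-5,5]  stable
  step 25. node 4  ⊔preds=[-5,0]  new=[0,0]  stable
  step 26. node 5  ⊔preds=[-5,0]  new=[-5,0]  stable

Least fixpoint reached:
  node 0: [-5,-2]
  node 1: [-5,0]
  node 2: [-5,5]
  node 3: [0,0]
  node 4: [0,0]
  node 5: [-5,0]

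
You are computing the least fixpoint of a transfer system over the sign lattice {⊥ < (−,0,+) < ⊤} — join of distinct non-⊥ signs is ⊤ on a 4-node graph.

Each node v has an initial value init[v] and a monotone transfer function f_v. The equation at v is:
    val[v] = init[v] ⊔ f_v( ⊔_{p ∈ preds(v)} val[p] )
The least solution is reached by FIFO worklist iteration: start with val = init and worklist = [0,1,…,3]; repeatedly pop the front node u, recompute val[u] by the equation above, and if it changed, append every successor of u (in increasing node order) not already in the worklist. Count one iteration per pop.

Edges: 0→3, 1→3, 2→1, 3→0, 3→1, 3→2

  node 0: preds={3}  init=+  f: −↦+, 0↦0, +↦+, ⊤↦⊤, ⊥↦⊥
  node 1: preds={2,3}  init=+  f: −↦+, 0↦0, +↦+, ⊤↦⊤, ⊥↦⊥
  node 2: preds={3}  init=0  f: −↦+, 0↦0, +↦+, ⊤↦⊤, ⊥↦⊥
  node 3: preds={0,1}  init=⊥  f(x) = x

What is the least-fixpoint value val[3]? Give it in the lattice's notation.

⊤

Worklist (9 pops):
  #1 pop 0: in=⊥ → + (no change)
  #2 pop 1: in=0 → ⊤ (was +); enqueue []
  #3 pop 2: in=⊥ → 0 (no change)
  #4 pop 3: in=⊤ → ⊤ (was ⊥); enqueue [0,1,2]
  #5 pop 0: in=⊤ → ⊤ (was +); enqueue [3]
  #6 pop 1: in=⊤ → ⊤ (no change)
  #7 pop 2: in=⊤ → ⊤ (was 0); enqueue [1]
  #8 pop 3: in=⊤ → ⊤ (no change)
  #9 pop 1: in=⊤ → ⊤ (no change)

Fixpoint:
  val[0] = ⊤
  val[1] = ⊤
  val[2] = ⊤
  val[3] = ⊤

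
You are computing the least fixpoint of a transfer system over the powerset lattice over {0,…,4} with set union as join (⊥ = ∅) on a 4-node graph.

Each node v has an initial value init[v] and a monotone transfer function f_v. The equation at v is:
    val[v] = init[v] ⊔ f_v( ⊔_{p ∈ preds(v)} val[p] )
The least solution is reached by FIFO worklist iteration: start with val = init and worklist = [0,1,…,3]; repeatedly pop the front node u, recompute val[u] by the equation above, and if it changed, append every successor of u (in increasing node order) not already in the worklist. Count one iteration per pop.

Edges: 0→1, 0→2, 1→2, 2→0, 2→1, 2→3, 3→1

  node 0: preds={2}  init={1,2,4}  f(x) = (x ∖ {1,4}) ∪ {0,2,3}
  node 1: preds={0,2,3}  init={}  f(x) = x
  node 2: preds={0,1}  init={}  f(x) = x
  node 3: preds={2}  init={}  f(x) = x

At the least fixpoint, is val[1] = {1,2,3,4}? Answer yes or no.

Trace (6 dequeues):
  [1] u=0 | in {} | out {0,1,2,3,4} | prev {1,2,4} | push {}
  [2] u=1 | in {0,1,2,3,4} | out {0,1,2,3,4} | prev {} | push {}
  [3] u=2 | in {0,1,2,3,4} | out {0,1,2,3,4} | prev {} | push {0,1}
  [4] u=3 | in {0,1,2,3,4} | out {0,1,2,3,4} | prev {} | push {}
  [5] u=0 | in {0,1,2,3,4} | out {0,1,2,3,4} | ==
  [6] u=1 | in {0,1,2,3,4} | out {0,1,2,3,4} | ==

Converged values:
  [0] {0,1,2,3,4}
  [1] {0,1,2,3,4}
  [2] {0,1,2,3,4}
  [3] {0,1,2,3,4}

no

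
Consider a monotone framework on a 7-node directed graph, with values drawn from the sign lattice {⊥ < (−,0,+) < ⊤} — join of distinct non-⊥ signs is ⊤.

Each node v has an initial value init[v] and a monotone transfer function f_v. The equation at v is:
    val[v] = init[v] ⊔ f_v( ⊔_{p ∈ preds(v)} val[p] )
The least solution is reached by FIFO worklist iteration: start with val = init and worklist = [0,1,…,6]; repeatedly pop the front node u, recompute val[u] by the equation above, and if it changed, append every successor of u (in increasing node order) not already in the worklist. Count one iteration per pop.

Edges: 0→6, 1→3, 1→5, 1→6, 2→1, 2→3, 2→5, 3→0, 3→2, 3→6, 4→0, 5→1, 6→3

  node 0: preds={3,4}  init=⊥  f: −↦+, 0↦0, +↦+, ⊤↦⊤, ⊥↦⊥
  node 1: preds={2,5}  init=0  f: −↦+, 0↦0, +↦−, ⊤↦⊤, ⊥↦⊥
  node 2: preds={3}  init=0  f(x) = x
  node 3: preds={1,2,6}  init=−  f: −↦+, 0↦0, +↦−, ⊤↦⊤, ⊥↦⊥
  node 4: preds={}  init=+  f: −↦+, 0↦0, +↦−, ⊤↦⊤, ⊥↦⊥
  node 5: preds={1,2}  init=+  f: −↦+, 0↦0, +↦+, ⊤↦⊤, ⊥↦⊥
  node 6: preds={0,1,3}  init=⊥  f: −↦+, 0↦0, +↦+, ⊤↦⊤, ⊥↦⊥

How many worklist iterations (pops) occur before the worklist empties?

11

Trace (11 dequeues):
  [1] u=0 | in ⊤ | out ⊤ | prev ⊥ | push {}
  [2] u=1 | in ⊤ | out ⊤ | prev 0 | push {}
  [3] u=2 | in − | out ⊤ | prev 0 | push {1}
  [4] u=3 | in ⊤ | out ⊤ | prev − | push {0,2}
  [5] u=4 | in ⊥ | out + | ==
  [6] u=5 | in ⊤ | out ⊤ | prev + | push {}
  [7] u=6 | in ⊤ | out ⊤ | prev ⊥ | push {3}
  [8] u=1 | in ⊤ | out ⊤ | ==
  [9] u=0 | in ⊤ | out ⊤ | ==
  [10] u=2 | in ⊤ | out ⊤ | ==
  [11] u=3 | in ⊤ | out ⊤ | ==

Converged values:
  [0] ⊤
  [1] ⊤
  [2] ⊤
  [3] ⊤
  [4] +
  [5] ⊤
  [6] ⊤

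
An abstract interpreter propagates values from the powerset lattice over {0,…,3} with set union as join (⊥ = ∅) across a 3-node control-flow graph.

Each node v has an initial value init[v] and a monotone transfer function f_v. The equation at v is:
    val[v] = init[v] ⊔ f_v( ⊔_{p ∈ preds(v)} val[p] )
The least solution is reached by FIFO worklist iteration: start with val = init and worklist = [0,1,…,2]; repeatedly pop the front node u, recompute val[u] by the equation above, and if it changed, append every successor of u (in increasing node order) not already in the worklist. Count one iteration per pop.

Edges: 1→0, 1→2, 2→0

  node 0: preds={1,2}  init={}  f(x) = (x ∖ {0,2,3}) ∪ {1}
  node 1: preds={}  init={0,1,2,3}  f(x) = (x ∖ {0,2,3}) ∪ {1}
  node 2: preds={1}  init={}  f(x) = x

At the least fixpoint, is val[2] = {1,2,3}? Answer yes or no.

Worklist (4 pops):
  #1 pop 0: in={0,1,2,3} → {1} (was {}); enqueue []
  #2 pop 1: in={} → {0,1,2,3} (no change)
  #3 pop 2: in={0,1,2,3} → {0,1,2,3} (was {}); enqueue [0]
  #4 pop 0: in={0,1,2,3} → {1} (no change)

Fixpoint:
  val[0] = {1}
  val[1] = {0,1,2,3}
  val[2] = {0,1,2,3}

no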